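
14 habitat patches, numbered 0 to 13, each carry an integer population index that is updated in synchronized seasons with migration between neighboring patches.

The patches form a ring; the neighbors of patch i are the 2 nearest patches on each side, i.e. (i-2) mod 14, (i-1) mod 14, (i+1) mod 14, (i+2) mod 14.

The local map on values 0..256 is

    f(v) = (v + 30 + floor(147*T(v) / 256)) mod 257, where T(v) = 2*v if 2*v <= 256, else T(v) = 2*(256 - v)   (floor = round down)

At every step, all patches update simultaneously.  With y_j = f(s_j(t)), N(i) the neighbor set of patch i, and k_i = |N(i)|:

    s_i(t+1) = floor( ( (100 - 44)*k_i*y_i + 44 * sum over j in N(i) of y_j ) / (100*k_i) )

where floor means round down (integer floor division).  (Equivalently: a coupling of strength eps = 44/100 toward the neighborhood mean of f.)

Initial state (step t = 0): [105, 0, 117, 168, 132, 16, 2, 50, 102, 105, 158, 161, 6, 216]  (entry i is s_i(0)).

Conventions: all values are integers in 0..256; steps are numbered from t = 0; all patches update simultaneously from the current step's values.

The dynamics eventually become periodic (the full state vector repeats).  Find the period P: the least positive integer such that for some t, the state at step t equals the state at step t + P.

Answer: 2
Key observation: The state at step 8, [99, 151, 147, 139, 141, 142, 148, 72, 76, 72, 152, 150, 156, 154], reappears at step 10 — and no state repeats earlier — so the cycle the system enters has period 2.

Derivation:
t=0: [105, 0, 117, 168, 132, 16, 2, 50, 102, 105, 158, 161, 6, 216]
t=1: [157, 55, 54, 41, 44, 64, 73, 142, 191, 194, 88, 65, 64, 59]
t=2: [91, 133, 129, 130, 137, 145, 145, 72, 74, 73, 167, 158, 158, 145]
t=3: [146, 66, 66, 46, 46, 60, 76, 154, 155, 154, 74, 58, 63, 64]
t=4: [99, 151, 147, 140, 143, 142, 149, 72, 75, 71, 149, 148, 153, 152]
t=5: [154, 66, 66, 45, 45, 60, 75, 153, 156, 152, 75, 59, 65, 65]
t=6: [99, 151, 147, 139, 141, 142, 147, 72, 75, 72, 152, 150, 156, 154]
t=7: [154, 66, 66, 45, 45, 60, 76, 154, 157, 153, 75, 59, 65, 65]
t=8: [99, 151, 147, 139, 141, 142, 148, 72, 76, 72, 152, 150, 156, 154]
t=9: [154, 66, 66, 45, 45, 60, 76, 154, 158, 154, 75, 59, 65, 65]
t=10: [99, 151, 147, 139, 141, 142, 148, 72, 76, 72, 152, 150, 156, 154]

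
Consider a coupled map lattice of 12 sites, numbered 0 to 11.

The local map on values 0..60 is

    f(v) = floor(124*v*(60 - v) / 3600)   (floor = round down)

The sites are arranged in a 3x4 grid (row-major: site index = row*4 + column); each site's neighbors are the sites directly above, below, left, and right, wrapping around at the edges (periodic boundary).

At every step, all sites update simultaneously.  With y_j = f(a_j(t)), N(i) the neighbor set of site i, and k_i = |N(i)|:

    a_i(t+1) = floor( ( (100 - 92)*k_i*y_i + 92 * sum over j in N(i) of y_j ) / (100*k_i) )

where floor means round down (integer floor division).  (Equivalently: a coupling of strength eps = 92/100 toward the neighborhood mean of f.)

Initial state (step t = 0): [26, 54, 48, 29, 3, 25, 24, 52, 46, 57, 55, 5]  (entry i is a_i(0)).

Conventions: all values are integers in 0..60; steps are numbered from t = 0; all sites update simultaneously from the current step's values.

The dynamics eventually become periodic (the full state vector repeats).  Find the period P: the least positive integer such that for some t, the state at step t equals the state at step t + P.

Simulating step by step:
t=0: [26, 54, 48, 29, 3, 25, 24, 52, 46, 57, 55, 5]
t=1: [18, 20, 19, 18, 22, 13, 18, 17, 13, 16, 14, 17]
t=2: [25, 24, 25, 25, 23, 25, 23, 26, 25, 22, 24, 23]
t=3: [29, 29, 29, 29, 29, 28, 29, 29, 29, 29, 29, 29]
t=4: [30, 30, 30, 30, 30, 30, 30, 30, 30, 30, 30, 30]
t=5: [31, 31, 31, 31, 31, 31, 31, 31, 31, 31, 31, 31]
t=6: [30, 30, 30, 30, 30, 30, 30, 30, 30, 30, 30, 30]

Answer: 2
Key observation: The state at step 4, [30, 30, 30, 30, 30, 30, 30, 30, 30, 30, 30, 30], reappears at step 6 — and no state repeats earlier — so the cycle the system enters has period 2.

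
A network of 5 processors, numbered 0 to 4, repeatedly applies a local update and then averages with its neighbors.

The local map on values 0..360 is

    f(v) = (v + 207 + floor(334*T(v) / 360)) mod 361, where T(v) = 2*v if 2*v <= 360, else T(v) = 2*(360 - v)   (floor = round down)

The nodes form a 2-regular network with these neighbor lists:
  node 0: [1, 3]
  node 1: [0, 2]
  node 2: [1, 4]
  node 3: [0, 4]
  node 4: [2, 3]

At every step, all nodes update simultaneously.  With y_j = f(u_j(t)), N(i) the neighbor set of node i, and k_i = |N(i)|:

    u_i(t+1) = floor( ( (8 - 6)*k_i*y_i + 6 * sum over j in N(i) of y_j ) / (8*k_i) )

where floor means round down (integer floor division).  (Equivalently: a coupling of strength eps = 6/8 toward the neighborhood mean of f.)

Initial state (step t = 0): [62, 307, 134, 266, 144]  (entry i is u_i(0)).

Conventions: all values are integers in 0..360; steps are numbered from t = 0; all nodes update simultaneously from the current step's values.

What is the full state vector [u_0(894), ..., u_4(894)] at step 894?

Answer: [277, 277, 277, 277, 277]
Key observation: The state at step 26, [277, 277, 277, 277, 277], reappears at step 27: the system is in a cycle of period 1 from step 26 on.  Therefore the state at step 894 equals the state at step 26 + ((894 - 26) mod 1) = 26, which is [277, 277, 277, 277, 277].

Derivation:
t=0: [62, 307, 134, 266, 144]
t=1: [207, 156, 247, 176, 257]
t=2: [323, 312, 294, 323, 317]
t=3: [240, 248, 248, 238, 247]
t=4: [306, 303, 301, 306, 304]
t=5: [252, 254, 254, 252, 253]
t=6: [297, 296, 296, 297, 297]
t=7: [259, 259, 259, 259, 259]
t=8: [292, 292, 292, 292, 292]
t=9: [264, 264, 264, 264, 264]
t=10: [288, 288, 288, 288, 288]
t=11: [267, 267, 267, 267, 267]
t=12: [285, 285, 285, 285, 285]
t=13: [270, 270, 270, 270, 270]
t=14: [283, 283, 283, 283, 283]
t=15: [271, 271, 271, 271, 271]
t=16: [282, 282, 282, 282, 282]
t=17: [272, 272, 272, 272, 272]
t=18: [281, 281, 281, 281, 281]
t=19: [273, 273, 273, 273, 273]
t=20: [280, 280, 280, 280, 280]
t=21: [274, 274, 274, 274, 274]
t=22: [279, 279, 279, 279, 279]
t=23: [275, 275, 275, 275, 275]
t=24: [278, 278, 278, 278, 278]
t=25: [276, 276, 276, 276, 276]
t=26: [277, 277, 277, 277, 277]
t=27: [277, 277, 277, 277, 277]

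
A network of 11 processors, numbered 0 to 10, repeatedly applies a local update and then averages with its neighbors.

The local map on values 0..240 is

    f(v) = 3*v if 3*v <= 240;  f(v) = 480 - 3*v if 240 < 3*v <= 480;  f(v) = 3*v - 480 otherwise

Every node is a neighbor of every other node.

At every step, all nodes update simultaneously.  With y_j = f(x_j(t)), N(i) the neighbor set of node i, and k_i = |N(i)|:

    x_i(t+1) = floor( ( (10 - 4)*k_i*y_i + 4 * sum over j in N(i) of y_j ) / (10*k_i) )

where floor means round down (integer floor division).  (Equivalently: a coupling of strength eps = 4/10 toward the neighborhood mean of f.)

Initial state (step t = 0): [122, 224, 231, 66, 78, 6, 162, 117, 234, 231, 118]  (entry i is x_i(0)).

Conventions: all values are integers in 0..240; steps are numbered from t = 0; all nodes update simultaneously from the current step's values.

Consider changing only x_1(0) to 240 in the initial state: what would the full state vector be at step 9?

Answer: [184, 129, 139, 196, 196, 162, 87, 196, 172, 139, 154]
Key observation: This trace re-runs the system from the modified initial state.

Derivation:
t=0: [122, 240, 231, 66, 78, 6, 162, 117, 234, 231, 118]
t=1: [132, 202, 187, 179, 199, 78, 71, 140, 192, 187, 139]
t=2: [95, 119, 93, 80, 114, 179, 167, 82, 102, 93, 83]
t=3: [181, 141, 185, 207, 149, 104, 84, 203, 170, 185, 201]
t=4: [80, 76, 86, 123, 63, 138, 172, 117, 61, 86, 113]
t=5: [205, 198, 195, 132, 176, 107, 90, 142, 173, 195, 149]
t=6: [119, 107, 102, 90, 70, 132, 161, 73, 65, 102, 61]
t=7: [138, 158, 166, 186, 186, 116, 71, 192, 178, 166, 171]
t=8: [68, 35, 41, 75, 75, 105, 150, 85, 61, 41, 50]
t=9: [184, 129, 139, 196, 196, 162, 87, 196, 172, 139, 154]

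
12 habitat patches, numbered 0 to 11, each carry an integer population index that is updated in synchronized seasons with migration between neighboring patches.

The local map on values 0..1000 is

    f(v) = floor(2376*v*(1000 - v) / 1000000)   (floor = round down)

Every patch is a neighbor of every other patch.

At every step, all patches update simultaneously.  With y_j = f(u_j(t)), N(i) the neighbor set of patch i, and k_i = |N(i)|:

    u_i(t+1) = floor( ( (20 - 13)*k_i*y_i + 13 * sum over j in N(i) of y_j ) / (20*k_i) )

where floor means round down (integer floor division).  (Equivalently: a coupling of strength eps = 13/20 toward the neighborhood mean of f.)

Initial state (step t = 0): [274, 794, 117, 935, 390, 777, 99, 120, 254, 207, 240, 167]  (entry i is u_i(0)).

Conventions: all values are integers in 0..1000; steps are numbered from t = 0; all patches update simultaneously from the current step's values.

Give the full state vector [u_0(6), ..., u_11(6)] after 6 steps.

Simulating step by step:
t=0: [274, 794, 117, 935, 390, 777, 99, 120, 254, 207, 240, 167]
t=1: [390, 366, 324, 295, 417, 373, 314, 326, 384, 366, 379, 349]
t=2: [548, 544, 535, 528, 552, 545, 533, 536, 547, 544, 547, 541]
t=3: [588, 589, 589, 590, 588, 589, 589, 589, 588, 589, 588, 589]
t=4: [574, 574, 574, 574, 574, 574, 574, 574, 574, 574, 574, 574]
t=5: [580, 580, 580, 580, 580, 580, 580, 580, 580, 580, 580, 580]
t=6: [578, 578, 578, 578, 578, 578, 578, 578, 578, 578, 578, 578]

Answer: [578, 578, 578, 578, 578, 578, 578, 578, 578, 578, 578, 578]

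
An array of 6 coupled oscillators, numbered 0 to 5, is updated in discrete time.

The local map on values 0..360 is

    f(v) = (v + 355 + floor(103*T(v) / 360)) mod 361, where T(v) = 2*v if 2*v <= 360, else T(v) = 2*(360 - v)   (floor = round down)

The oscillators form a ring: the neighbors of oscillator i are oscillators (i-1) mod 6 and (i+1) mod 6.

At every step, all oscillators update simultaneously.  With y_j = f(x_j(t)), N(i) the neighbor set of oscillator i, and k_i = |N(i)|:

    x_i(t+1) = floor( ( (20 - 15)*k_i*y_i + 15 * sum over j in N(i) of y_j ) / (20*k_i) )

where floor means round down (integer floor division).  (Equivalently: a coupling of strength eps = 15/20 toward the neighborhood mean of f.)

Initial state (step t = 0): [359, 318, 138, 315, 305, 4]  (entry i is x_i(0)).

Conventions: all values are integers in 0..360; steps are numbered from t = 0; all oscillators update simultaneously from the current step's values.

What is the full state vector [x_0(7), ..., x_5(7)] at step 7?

Answer: [348, 348, 348, 348, 348, 348]

Derivation:
t=0: [359, 318, 138, 315, 305, 4]
t=1: [214, 295, 303, 286, 207, 256]
t=2: [310, 314, 325, 311, 308, 294]
t=3: [330, 335, 334, 334, 329, 329]
t=4: [341, 341, 342, 341, 340, 340]
t=5: [345, 345, 345, 345, 345, 345]
t=6: [347, 347, 347, 347, 347, 347]
t=7: [348, 348, 348, 348, 348, 348]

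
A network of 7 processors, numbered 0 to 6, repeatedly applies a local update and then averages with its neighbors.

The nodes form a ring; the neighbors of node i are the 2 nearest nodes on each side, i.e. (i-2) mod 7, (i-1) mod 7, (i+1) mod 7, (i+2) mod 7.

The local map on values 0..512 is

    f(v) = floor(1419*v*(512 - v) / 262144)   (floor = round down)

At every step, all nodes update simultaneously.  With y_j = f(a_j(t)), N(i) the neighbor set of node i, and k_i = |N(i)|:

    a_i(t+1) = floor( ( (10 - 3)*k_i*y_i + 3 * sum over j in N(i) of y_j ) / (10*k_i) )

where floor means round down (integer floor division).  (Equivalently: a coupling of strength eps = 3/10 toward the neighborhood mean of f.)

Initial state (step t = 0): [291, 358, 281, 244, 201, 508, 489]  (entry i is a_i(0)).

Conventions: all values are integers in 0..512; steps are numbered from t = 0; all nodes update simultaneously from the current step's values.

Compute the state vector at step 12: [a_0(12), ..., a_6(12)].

Answer: [326, 326, 326, 326, 326, 326, 326]

Derivation:
t=0: [291, 358, 281, 244, 201, 508, 489]
t=1: [297, 292, 345, 321, 294, 89, 116]
t=2: [324, 335, 320, 322, 324, 237, 266]
t=3: [332, 324, 330, 331, 332, 347, 347]
t=4: [321, 326, 324, 323, 321, 312, 312]
t=5: [331, 329, 329, 330, 331, 335, 335]
t=6: [323, 324, 324, 324, 323, 320, 320]
t=7: [330, 329, 329, 329, 330, 331, 331]
t=8: [324, 324, 325, 324, 324, 324, 324]
t=9: [328, 328, 328, 328, 328, 329, 329]
t=10: [325, 325, 326, 325, 325, 325, 325]
t=11: [328, 328, 328, 328, 328, 328, 328]
t=12: [326, 326, 326, 326, 326, 326, 326]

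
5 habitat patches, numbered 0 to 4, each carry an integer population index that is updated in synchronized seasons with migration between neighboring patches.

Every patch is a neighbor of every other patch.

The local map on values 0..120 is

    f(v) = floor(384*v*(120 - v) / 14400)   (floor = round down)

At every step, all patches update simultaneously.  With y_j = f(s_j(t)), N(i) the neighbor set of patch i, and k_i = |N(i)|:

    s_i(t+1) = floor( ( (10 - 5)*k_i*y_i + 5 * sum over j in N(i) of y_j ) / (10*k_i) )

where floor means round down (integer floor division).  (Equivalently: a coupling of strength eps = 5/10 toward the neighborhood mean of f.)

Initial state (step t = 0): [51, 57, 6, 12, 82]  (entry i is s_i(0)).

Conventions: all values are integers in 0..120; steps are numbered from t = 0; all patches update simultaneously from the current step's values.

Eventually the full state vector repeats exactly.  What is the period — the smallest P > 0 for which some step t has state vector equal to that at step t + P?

Simulating step by step:
t=0: [51, 57, 6, 12, 82]
t=1: [75, 76, 47, 53, 71]
t=2: [90, 90, 91, 92, 91]
t=3: [71, 71, 70, 69, 70]
t=4: [92, 92, 92, 92, 92]
t=5: [68, 68, 68, 68, 68]
t=6: [94, 94, 94, 94, 94]
t=7: [65, 65, 65, 65, 65]
t=8: [95, 95, 95, 95, 95]
t=9: [63, 63, 63, 63, 63]
t=10: [95, 95, 95, 95, 95]

Answer: 2
Key observation: The state at step 8, [95, 95, 95, 95, 95], reappears at step 10 — and no state repeats earlier — so the cycle the system enters has period 2.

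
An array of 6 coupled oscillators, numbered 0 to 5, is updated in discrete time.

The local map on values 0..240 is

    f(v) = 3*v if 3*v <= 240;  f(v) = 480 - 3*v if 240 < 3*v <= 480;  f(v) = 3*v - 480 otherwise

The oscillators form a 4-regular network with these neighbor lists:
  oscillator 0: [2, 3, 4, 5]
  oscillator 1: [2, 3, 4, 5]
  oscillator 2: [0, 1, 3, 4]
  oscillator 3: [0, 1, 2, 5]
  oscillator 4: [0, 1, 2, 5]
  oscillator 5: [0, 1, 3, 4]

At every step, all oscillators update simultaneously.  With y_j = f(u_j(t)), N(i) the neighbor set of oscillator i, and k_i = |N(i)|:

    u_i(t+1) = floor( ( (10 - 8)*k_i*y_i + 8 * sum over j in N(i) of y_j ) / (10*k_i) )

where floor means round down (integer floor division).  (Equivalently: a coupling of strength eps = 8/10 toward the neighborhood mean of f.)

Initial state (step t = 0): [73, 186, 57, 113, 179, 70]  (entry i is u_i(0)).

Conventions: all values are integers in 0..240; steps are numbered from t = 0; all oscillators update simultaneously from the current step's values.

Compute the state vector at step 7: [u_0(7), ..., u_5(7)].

Simulating step by step:
t=0: [73, 186, 57, 113, 179, 70]
t=1: [159, 131, 133, 163, 147, 141]
t=2: [37, 54, 43, 47, 53, 39]
t=3: [131, 141, 140, 132, 135, 138]
t=4: [74, 68, 72, 70, 69, 73]
t=5: [214, 211, 211, 214, 213, 212]
t=6: [158, 156, 157, 157, 156, 158]
t=7: [8, 9, 9, 8, 9, 9]

Answer: [8, 9, 9, 8, 9, 9]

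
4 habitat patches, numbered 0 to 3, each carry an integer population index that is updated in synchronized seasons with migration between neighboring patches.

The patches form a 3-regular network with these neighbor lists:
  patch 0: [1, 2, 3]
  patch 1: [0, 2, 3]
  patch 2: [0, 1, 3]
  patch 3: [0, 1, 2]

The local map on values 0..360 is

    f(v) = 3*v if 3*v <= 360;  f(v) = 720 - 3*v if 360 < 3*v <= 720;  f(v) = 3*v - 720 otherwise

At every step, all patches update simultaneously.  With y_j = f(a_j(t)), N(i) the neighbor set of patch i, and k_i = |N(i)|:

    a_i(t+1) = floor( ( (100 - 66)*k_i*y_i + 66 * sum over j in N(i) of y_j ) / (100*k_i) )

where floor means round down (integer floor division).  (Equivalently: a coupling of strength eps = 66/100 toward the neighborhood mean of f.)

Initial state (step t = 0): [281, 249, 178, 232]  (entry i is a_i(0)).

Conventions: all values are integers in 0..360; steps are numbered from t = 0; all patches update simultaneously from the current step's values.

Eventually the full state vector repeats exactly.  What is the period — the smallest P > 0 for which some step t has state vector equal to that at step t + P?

Answer: 4
Key observation: The state at step 7, [198, 198, 198, 198], reappears at step 11 — and no state repeats earlier — so the cycle the system enters has period 4.

Derivation:
t=0: [281, 249, 178, 232]
t=1: [93, 82, 101, 82]
t=2: [269, 265, 272, 265]
t=3: [83, 82, 84, 82]
t=4: [248, 247, 248, 247]
t=5: [22, 22, 22, 22]
t=6: [66, 66, 66, 66]
t=7: [198, 198, 198, 198]
t=8: [126, 126, 126, 126]
t=9: [342, 342, 342, 342]
t=10: [306, 306, 306, 306]
t=11: [198, 198, 198, 198]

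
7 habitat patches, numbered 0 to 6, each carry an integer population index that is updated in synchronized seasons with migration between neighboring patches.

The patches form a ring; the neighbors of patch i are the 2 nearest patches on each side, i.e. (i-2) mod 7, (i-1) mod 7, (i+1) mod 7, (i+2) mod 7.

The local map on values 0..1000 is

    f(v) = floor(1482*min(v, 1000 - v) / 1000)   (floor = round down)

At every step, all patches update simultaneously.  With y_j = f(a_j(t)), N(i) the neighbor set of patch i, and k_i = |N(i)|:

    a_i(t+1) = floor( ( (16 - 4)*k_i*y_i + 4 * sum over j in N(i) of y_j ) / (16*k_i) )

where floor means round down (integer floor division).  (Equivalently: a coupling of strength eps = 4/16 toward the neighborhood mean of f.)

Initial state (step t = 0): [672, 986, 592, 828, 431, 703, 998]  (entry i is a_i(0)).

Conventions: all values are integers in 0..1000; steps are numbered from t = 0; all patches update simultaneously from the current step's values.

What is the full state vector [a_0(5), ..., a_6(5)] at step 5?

Answer: [580, 610, 547, 641, 571, 612, 598]

Derivation:
t=0: [672, 986, 592, 828, 431, 703, 998]
t=1: [431, 99, 540, 296, 559, 416, 100]
t=2: [577, 228, 627, 459, 607, 579, 239]
t=3: [586, 391, 553, 640, 574, 607, 401]
t=4: [610, 584, 643, 553, 621, 584, 595]
t=5: [580, 610, 547, 641, 571, 612, 598]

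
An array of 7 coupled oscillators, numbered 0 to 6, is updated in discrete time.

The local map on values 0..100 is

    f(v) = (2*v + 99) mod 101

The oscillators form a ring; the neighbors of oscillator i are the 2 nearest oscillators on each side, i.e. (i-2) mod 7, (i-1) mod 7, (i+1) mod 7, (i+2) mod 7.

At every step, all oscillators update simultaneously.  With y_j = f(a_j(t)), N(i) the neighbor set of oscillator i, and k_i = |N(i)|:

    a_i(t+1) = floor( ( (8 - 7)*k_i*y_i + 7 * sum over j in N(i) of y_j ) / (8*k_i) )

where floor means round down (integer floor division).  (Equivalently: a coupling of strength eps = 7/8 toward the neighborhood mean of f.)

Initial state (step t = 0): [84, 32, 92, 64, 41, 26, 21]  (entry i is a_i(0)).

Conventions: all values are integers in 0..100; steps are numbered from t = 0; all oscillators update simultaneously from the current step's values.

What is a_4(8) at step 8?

Answer: a_4(8) = 9

Derivation:
t=0: [84, 32, 92, 64, 41, 26, 21]
t=1: [59, 53, 60, 62, 52, 52, 61]
t=2: [10, 16, 10, 7, 12, 12, 6]
t=3: [19, 16, 20, 21, 16, 16, 21]
t=4: [34, 37, 34, 33, 36, 35, 32]
t=5: [66, 65, 67, 68, 65, 65, 68]
t=6: [29, 30, 29, 28, 30, 30, 28]
t=7: [56, 55, 56, 57, 55, 55, 57]
t=8: [8, 9, 8, 7, 9, 9, 7]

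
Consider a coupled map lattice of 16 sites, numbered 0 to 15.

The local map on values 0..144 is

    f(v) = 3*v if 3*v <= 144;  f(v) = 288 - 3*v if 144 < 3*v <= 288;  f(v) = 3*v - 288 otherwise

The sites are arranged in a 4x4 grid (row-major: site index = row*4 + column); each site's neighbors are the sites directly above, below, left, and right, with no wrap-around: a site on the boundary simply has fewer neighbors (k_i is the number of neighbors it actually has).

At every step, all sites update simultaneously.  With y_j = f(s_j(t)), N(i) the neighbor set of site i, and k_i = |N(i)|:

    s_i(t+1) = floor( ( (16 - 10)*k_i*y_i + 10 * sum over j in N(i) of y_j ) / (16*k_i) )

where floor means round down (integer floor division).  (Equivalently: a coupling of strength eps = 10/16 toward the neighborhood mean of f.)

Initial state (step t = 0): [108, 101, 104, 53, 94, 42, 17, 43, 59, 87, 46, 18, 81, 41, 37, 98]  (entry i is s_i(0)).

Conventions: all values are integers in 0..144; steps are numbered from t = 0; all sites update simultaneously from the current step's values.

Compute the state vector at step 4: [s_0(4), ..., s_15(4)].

Answer: [73, 84, 69, 49, 73, 81, 58, 32, 48, 47, 29, 21, 34, 22, 23, 18]

Derivation:
t=0: [108, 101, 104, 53, 94, 42, 17, 43, 59, 87, 46, 18, 81, 41, 37, 98]
t=1: [20, 44, 49, 96, 59, 62, 84, 97, 57, 87, 89, 77, 90, 84, 97, 53]
t=2: [98, 112, 87, 45, 99, 86, 55, 20, 76, 53, 27, 53, 54, 23, 39, 67]
t=3: [20, 31, 73, 77, 23, 59, 77, 103, 77, 85, 108, 95, 87, 103, 93, 109]
t=4: [73, 84, 69, 49, 73, 81, 58, 32, 48, 47, 29, 21, 34, 22, 23, 18]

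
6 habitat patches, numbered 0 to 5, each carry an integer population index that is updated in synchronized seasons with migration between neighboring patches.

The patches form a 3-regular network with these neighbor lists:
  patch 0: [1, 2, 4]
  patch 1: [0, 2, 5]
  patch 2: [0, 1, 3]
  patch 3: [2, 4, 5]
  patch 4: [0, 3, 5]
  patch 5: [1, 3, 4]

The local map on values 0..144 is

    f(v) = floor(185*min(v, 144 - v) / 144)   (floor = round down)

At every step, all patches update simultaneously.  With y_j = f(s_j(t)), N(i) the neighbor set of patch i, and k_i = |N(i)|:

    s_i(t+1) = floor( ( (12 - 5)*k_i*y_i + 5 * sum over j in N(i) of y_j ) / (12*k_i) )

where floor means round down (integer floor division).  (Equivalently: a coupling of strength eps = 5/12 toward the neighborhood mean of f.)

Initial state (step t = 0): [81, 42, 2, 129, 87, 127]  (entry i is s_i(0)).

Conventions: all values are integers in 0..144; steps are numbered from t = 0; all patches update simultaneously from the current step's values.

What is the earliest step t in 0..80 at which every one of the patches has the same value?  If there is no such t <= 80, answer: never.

Answer: 15
Key observation: Synchronization is absorbing here: once all patches are equal they stay equal, and step 15 is the first all-equal step.

Derivation:
t=0: [81, 42, 2, 129, 87, 127]  (not all equal)
t=1: [64, 45, 22, 24, 59, 32]  (not all equal)
t=2: [70, 54, 39, 37, 65, 46]  (not all equal)
t=3: [79, 67, 57, 54, 75, 62]  (not all equal)
t=4: [82, 82, 75, 73, 83, 79]  (not all equal)
t=5: [80, 80, 85, 87, 80, 82]  (not all equal)
t=6: [81, 80, 76, 75, 80, 79]  (not all equal)
t=7: [81, 82, 85, 86, 82, 83]  (not all equal)
t=8: [79, 78, 76, 75, 78, 77]  (not all equal)
t=9: [83, 84, 86, 87, 84, 85]  (not all equal)
t=10: [77, 76, 74, 73, 76, 75]  (not all equal)
t=11: [86, 87, 88, 89, 87, 88]  (not all equal)
t=12: [73, 72, 71, 70, 72, 71]  (not all equal)
t=13: [91, 91, 90, 89, 91, 91]  (not all equal)
t=14: [68, 68, 68, 69, 68, 68]  (not all equal)
t=15: [87, 87, 87, 87, 87, 87]  (all equal)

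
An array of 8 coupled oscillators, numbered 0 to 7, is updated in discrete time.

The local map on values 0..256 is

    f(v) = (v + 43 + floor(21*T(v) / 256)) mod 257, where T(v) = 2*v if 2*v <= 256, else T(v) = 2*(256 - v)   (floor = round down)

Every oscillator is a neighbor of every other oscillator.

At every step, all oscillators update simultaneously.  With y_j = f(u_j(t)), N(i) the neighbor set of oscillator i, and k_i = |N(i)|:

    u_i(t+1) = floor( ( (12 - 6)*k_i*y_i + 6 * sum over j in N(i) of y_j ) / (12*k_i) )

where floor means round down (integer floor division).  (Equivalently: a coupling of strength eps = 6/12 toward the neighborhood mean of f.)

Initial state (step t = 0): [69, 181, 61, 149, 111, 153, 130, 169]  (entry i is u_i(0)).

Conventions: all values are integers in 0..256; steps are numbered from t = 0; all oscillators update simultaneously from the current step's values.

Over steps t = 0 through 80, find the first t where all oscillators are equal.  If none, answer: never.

Simulating step by step:
t=0: [69, 181, 61, 149, 111, 153, 130, 169]  (not all equal)
t=1: [158, 207, 154, 195, 179, 196, 188, 202]  (not all equal)
t=2: [211, 118, 209, 224, 218, 224, 222, 226]  (not all equal)
t=3: [19, 95, 19, 24, 22, 24, 23, 25]  (not all equal)
t=4: [73, 110, 73, 75, 74, 75, 74, 76]  (not all equal)
t=5: [131, 150, 131, 132, 132, 132, 132, 132]  (not all equal)
t=6: [195, 202, 195, 195, 195, 195, 195, 195]  (not all equal)
t=7: [248, 250, 248, 248, 248, 248, 248, 248]  (not all equal)
t=8: [35, 35, 35, 35, 35, 35, 35, 35]  (all equal)

Answer: 8
Key observation: Synchronization is absorbing here: once all oscillators are equal they stay equal, and step 8 is the first all-equal step.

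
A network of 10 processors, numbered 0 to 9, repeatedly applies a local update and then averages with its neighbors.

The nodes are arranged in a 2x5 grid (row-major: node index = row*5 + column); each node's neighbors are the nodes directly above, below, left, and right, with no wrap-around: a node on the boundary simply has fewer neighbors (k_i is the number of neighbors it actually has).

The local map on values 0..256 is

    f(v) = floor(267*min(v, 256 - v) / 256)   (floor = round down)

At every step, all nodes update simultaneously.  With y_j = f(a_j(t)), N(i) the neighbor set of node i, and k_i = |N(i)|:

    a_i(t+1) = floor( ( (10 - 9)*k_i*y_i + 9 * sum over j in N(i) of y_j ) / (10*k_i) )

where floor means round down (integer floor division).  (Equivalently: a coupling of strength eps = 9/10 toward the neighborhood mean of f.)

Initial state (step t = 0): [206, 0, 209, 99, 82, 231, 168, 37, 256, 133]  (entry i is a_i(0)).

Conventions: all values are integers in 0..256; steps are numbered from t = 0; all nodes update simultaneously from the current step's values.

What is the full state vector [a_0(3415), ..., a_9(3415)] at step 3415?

Simulating step by step:
t=0: [206, 0, 209, 99, 82, 231, 168, 37, 256, 133]
t=1: [16, 57, 47, 50, 112, 66, 28, 45, 80, 51]
t=2: [58, 34, 52, 79, 58, 27, 54, 52, 53, 94]
t=3: [34, 54, 56, 58, 87, 55, 40, 54, 75, 61]
t=4: [54, 45, 57, 73, 64, 39, 54, 58, 61, 81]
t=5: [44, 55, 60, 64, 78, 54, 49, 59, 72, 66]
t=6: [55, 53, 61, 72, 68, 48, 57, 62, 66, 77]
t=7: [52, 59, 64, 67, 76, 57, 56, 63, 72, 70]
t=8: [59, 59, 65, 72, 71, 56, 61, 66, 69, 76]
t=9: [59, 63, 67, 71, 76, 61, 62, 67, 73, 73]
t=10: [63, 64, 69, 74, 75, 62, 65, 69, 73, 77]
t=11: [65, 67, 71, 75, 78, 65, 67, 71, 76, 77]
t=12: [67, 69, 73, 78, 79, 67, 69, 74, 77, 80]
t=13: [69, 71, 76, 79, 82, 69, 72, 75, 80, 81]
t=14: [72, 74, 78, 82, 83, 72, 74, 78, 81, 84]
t=15: [75, 77, 81, 83, 86, 75, 77, 80, 84, 85]
t=16: [78, 80, 83, 86, 87, 78, 80, 83, 85, 88]
t=17: [81, 83, 86, 88, 90, 81, 83, 85, 88, 89]
t=18: [84, 86, 88, 91, 91, 84, 86, 88, 90, 92]
t=19: [87, 89, 91, 92, 94, 87, 89, 91, 93, 93]
t=20: [90, 92, 93, 95, 95, 90, 92, 94, 95, 96]
t=21: [93, 94, 97, 98, 99, 93, 95, 96, 99, 99]
t=22: [96, 98, 100, 102, 102, 97, 98, 100, 101, 103]
t=23: [101, 102, 104, 105, 106, 101, 102, 103, 105, 105]
t=24: [105, 106, 107, 109, 109, 105, 106, 107, 108, 109]
t=25: [109, 110, 111, 112, 113, 109, 110, 111, 112, 112]
t=26: [113, 114, 115, 116, 116, 113, 114, 115, 115, 116]
t=27: [117, 118, 119, 119, 120, 117, 118, 118, 119, 119]
t=28: [122, 123, 123, 124, 124, 122, 122, 123, 123, 124]
t=29: [127, 127, 128, 128, 129, 127, 127, 127, 128, 128]
t=30: [132, 132, 132, 132, 132, 132, 132, 132, 132, 132]
t=31: [129, 129, 129, 129, 129, 129, 129, 129, 129, 129]
t=32: [132, 132, 132, 132, 132, 132, 132, 132, 132, 132]

Answer: [129, 129, 129, 129, 129, 129, 129, 129, 129, 129]
Key observation: The state at step 30, [132, 132, 132, 132, 132, 132, 132, 132, 132, 132], reappears at step 32: the system is in a cycle of period 2 from step 30 on.  Therefore the state at step 3415 equals the state at step 30 + ((3415 - 30) mod 2) = 31, which is [129, 129, 129, 129, 129, 129, 129, 129, 129, 129].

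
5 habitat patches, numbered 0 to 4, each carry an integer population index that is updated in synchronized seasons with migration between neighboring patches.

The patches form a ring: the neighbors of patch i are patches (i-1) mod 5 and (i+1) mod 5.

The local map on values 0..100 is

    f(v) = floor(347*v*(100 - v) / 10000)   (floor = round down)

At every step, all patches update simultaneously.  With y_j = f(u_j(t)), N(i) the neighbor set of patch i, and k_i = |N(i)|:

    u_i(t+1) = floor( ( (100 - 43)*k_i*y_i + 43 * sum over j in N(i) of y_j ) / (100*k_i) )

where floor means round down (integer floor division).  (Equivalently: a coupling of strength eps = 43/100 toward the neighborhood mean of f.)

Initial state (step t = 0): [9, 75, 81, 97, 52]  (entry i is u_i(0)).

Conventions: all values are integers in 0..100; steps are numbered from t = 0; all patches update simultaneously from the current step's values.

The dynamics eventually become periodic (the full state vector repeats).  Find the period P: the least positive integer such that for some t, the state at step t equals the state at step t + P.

Simulating step by step:
t=0: [9, 75, 81, 97, 52]
t=1: [48, 54, 46, 35, 57]
t=2: [85, 86, 84, 81, 83]
t=3: [44, 42, 46, 50, 48]
t=4: [85, 84, 85, 86, 85]
t=5: [44, 45, 43, 42, 43]
t=6: [85, 85, 84, 84, 84]
t=7: [44, 44, 45, 46, 45]
t=8: [85, 85, 85, 85, 85]
t=9: [44, 44, 44, 44, 44]
t=10: [85, 85, 85, 85, 85]

Answer: 2
Key observation: The state at step 8, [85, 85, 85, 85, 85], reappears at step 10 — and no state repeats earlier — so the cycle the system enters has period 2.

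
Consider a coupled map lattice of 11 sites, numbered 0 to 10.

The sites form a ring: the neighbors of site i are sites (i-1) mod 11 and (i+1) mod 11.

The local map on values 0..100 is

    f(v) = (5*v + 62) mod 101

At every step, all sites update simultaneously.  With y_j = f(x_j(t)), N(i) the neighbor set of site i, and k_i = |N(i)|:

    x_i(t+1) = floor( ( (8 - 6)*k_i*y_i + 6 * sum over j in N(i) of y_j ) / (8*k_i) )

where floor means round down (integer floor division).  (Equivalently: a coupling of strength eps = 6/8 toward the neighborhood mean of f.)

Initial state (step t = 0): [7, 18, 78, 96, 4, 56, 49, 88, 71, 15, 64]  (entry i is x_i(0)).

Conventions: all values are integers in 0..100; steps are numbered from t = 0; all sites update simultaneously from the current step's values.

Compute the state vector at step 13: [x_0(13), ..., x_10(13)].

Answer: [26, 36, 24, 24, 5, 24, 20, 56, 50, 55, 39]

Derivation:
t=0: [7, 18, 78, 96, 4, 56, 49, 88, 71, 15, 64]
t=1: [73, 67, 45, 58, 49, 42, 52, 30, 53, 43, 69]
t=2: [42, 64, 74, 45, 45, 26, 34, 18, 37, 28, 37]
t=3: [64, 56, 68, 63, 87, 65, 60, 40, 30, 33, 37]
t=4: [51, 76, 67, 90, 82, 78, 68, 40, 34, 26, 50]
t=5: [21, 50, 40, 62, 37, 74, 65, 63, 64, 37, 41]
t=6: [44, 49, 44, 56, 47, 55, 59, 79, 64, 65, 57]
t=7: [38, 61, 36, 75, 51, 64, 46, 63, 71, 67, 72]
t=8: [43, 49, 46, 28, 45, 58, 79, 57, 66, 35, 58]
t=9: [38, 62, 24, 65, 39, 64, 48, 64, 51, 60, 53]
t=10: [47, 66, 77, 72, 74, 77, 84, 62, 55, 29, 46]
t=11: [90, 74, 50, 31, 29, 50, 61, 59, 36, 47, 60]
t=12: [34, 13, 18, 9, 10, 28, 39, 52, 65, 60, 53]
t=13: [26, 36, 24, 24, 5, 24, 20, 56, 50, 55, 39]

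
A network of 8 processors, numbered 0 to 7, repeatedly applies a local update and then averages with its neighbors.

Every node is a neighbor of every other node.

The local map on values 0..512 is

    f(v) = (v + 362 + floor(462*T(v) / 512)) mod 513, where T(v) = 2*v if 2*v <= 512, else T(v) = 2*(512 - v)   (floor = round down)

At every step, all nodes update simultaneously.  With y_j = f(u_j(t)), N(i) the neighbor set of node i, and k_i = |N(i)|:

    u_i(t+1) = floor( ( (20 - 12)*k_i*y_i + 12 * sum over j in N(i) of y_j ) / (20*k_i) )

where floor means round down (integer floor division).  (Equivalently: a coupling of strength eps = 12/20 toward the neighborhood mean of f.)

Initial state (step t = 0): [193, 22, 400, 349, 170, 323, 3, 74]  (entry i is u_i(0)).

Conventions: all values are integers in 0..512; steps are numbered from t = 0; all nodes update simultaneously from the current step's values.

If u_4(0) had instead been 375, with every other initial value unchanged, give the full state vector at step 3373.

Simulating step by step:
t=0: [193, 22, 400, 349, 375, 323, 3, 74]
t=1: [349, 360, 369, 382, 375, 227, 343, 245]
t=2: [445, 442, 440, 436, 438, 443, 446, 297]
t=3: [382, 383, 383, 384, 384, 382, 382, 258]
t=4: [429, 428, 428, 428, 428, 429, 429, 299]
t=5: [392, 392, 392, 392, 392, 392, 392, 264]
t=6: [421, 421, 421, 421, 421, 421, 421, 293]
t=7: [398, 398, 398, 398, 398, 398, 398, 270]
t=8: [416, 416, 416, 416, 416, 416, 416, 288]
t=9: [402, 402, 402, 402, 402, 402, 402, 274]
t=10: [413, 413, 413, 413, 413, 413, 413, 285]
t=11: [404, 404, 404, 404, 404, 404, 404, 276]
t=12: [411, 411, 411, 411, 411, 411, 411, 283]
t=13: [406, 406, 406, 406, 406, 406, 406, 278]
t=14: [410, 410, 410, 410, 410, 410, 410, 282]
t=15: [407, 407, 407, 407, 407, 407, 407, 279]
t=16: [409, 409, 409, 409, 409, 409, 409, 281]
t=17: [407, 407, 407, 407, 407, 407, 407, 279]

Answer: [407, 407, 407, 407, 407, 407, 407, 279]
Key observation: The state at step 15, [407, 407, 407, 407, 407, 407, 407, 279], reappears at step 17: the system is in a cycle of period 2 from step 15 on.  Therefore the state at step 3373 equals the state at step 15 + ((3373 - 15) mod 2) = 15, which is [407, 407, 407, 407, 407, 407, 407, 279].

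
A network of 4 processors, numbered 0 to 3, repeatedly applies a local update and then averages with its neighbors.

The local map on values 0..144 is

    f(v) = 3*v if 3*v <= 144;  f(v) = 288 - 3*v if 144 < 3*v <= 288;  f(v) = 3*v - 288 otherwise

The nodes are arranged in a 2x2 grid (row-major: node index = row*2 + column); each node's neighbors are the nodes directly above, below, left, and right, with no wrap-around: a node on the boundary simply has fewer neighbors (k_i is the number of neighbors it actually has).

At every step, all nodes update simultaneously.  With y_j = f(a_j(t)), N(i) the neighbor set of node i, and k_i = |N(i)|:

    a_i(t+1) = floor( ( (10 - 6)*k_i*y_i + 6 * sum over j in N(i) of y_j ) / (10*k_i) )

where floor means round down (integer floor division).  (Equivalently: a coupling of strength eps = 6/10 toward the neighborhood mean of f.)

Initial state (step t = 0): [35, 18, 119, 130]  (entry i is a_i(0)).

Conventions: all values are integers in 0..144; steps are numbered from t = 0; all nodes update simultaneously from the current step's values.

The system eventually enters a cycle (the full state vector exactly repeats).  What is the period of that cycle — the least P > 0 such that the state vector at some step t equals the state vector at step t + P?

Simulating step by step:
t=0: [35, 18, 119, 130]
t=1: [78, 83, 89, 77]
t=2: [39, 48, 41, 40]
t=3: [126, 128, 120, 128]
t=4: [86, 94, 84, 88]
t=5: [24, 18, 30, 22]
t=6: [72, 63, 77, 69]
t=7: [75, 85, 68, 79]
t=8: [60, 47, 67, 55]
t=9: [111, 125, 104, 117]
t=10: [51, 67, 42, 58]
t=11: [117, 109, 125, 109]
t=12: [63, 46, 65, 53]
t=13: [108, 123, 105, 120]
t=14: [46, 64, 43, 61]
t=15: [122, 111, 124, 109]
t=16: [69, 53, 68, 54]
t=17: [96, 113, 95, 114]
t=18: [16, 36, 17, 37]
t=19: [66, 90, 68, 92]
t=20: [66, 37, 64, 35]
t=21: [98, 102, 96, 104]
t=22: [7, 16, 9, 15]
t=23: [30, 39, 30, 40]
t=24: [98, 109, 99, 110]
t=25: [16, 30, 18, 31]
t=26: [62, 78, 63, 80]
t=27: [86, 66, 84, 65]
t=28: [49, 72, 51, 75]
t=29: [118, 90, 115, 87]
t=30: [48, 35, 50, 33]
t=31: [130, 114, 128, 112]
t=32: [85, 66, 83, 64]
t=33: [51, 74, 54, 77]
t=34: [111, 84, 108, 80]
t=35: [39, 42, 42, 40]
t=36: [122, 121, 121, 123]
t=37: [76, 77, 77, 77]
t=38: [58, 57, 57, 57]
t=39: [115, 116, 116, 117]
t=40: [58, 60, 60, 61]
t=41: [110, 108, 108, 106]
t=42: [38, 36, 36, 33]
t=43: [110, 107, 107, 104]
t=44: [36, 33, 33, 29]
t=45: [102, 98, 98, 94]
t=46: [10, 9, 9, 6]
t=47: [28, 25, 25, 23]
t=48: [78, 75, 75, 72]
t=49: [59, 63, 63, 66]
t=50: [103, 99, 99, 95]
t=51: [13, 10, 10, 6]
t=52: [33, 29, 29, 25]
t=53: [91, 87, 87, 82]
t=54: [22, 27, 27, 33]
t=55: [75, 81, 81, 88]
t=56: [52, 44, 44, 36]
t=57: [132, 124, 124, 122]
t=58: [93, 89, 89, 81]
t=59: [16, 24, 24, 30]
t=60: [62, 70, 70, 79]
t=61: [87, 77, 77, 67]
t=62: [45, 57, 57, 69]
t=63: [124, 111, 111, 102]
t=64: [60, 48, 48, 34]
t=65: [129, 120, 120, 127]
t=66: [82, 86, 86, 80]
t=67: [34, 39, 39, 37]
t=68: [111, 110, 110, 114]
t=69: [43, 46, 46, 46]
t=70: [134, 135, 135, 138]
t=71: [115, 118, 118, 120]
t=72: [62, 65, 65, 68]
t=73: [96, 93, 93, 89]
t=74: [5, 9, 9, 13]
t=75: [22, 27, 27, 31]
t=76: [75, 80, 80, 85]
t=77: [54, 48, 48, 42]
t=78: [136, 133, 133, 136]
t=79: [114, 116, 116, 114]
t=80: [57, 56, 56, 57]
t=81: [118, 118, 118, 118]
t=82: [66, 66, 66, 66]
t=83: [90, 90, 90, 90]
t=84: [18, 18, 18, 18]
t=85: [54, 54, 54, 54]
t=86: [126, 126, 126, 126]
t=87: [90, 90, 90, 90]

Answer: 4
Key observation: The state at step 83, [90, 90, 90, 90], reappears at step 87 — and no state repeats earlier — so the cycle the system enters has period 4.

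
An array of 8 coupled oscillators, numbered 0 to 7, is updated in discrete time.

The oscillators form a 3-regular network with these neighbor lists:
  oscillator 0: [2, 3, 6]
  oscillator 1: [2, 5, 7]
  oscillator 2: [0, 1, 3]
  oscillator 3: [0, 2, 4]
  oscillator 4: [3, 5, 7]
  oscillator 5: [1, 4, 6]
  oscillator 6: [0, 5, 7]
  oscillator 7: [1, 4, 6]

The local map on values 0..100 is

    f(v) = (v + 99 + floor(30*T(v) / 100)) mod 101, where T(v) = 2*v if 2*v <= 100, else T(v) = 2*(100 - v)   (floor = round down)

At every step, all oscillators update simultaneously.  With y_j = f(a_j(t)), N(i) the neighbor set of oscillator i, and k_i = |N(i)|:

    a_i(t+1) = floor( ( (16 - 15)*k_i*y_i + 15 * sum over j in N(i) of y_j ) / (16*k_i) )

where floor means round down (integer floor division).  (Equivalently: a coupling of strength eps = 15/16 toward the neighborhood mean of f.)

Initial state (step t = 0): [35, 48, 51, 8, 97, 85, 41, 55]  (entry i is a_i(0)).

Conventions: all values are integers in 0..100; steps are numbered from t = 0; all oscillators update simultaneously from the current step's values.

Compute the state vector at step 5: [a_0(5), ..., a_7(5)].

Simulating step by step:
t=0: [35, 48, 51, 8, 97, 85, 41, 55]
t=1: [50, 82, 48, 71, 62, 78, 74, 77]
t=2: [82, 84, 84, 78, 87, 86, 85, 86]
t=3: [90, 91, 90, 90, 91, 91, 91, 91]
t=4: [94, 94, 94, 94, 94, 94, 94, 94]
t=5: [95, 95, 95, 95, 95, 95, 95, 95]

Answer: [95, 95, 95, 95, 95, 95, 95, 95]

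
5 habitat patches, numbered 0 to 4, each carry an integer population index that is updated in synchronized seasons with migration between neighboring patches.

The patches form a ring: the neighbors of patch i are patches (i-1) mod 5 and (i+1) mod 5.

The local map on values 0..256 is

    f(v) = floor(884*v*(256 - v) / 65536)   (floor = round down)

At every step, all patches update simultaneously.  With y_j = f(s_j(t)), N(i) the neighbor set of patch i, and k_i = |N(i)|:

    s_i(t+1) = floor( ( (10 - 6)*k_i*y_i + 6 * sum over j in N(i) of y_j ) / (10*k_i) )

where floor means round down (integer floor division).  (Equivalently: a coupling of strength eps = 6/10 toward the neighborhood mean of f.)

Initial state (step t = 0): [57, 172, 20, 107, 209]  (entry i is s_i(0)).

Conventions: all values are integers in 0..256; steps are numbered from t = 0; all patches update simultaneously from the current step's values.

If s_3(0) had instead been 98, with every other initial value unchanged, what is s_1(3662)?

Simulating step by step:
t=0: [57, 172, 20, 98, 209]
t=1: [159, 142, 145, 141, 161]
t=2: [210, 214, 217, 214, 210]
t=3: [127, 121, 118, 121, 127]
t=4: [220, 219, 219, 219, 220]
t=5: [106, 108, 109, 108, 106]
t=6: [214, 215, 215, 215, 214]
t=7: [120, 118, 118, 118, 120]
t=8: [219, 219, 219, 219, 219]
t=9: [109, 109, 109, 109, 109]
t=10: [216, 216, 216, 216, 216]
t=11: [116, 116, 116, 116, 116]
t=12: [219, 219, 219, 219, 219]

Answer: s_1(3662) = 216
Key observation: The state at step 8, [219, 219, 219, 219, 219], reappears at step 12: the system is in a cycle of period 4 from step 8 on.  Therefore the state at step 3662 equals the state at step 8 + ((3662 - 8) mod 4) = 10, which is [216, 216, 216, 216, 216].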